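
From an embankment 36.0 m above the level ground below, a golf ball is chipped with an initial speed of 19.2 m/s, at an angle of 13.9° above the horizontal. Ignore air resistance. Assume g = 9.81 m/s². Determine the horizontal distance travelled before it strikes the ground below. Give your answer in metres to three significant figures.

60.0 m

Horizontal component vₓ = 19.20 cos 13.9° = 18.64 m/s; vertical v_y0 = 19.20 sin 13.9° = 4.612 m/s.
The projectile lands when y = 36.0 + (4.612) t − ½·9.81·t² = 0. Positive root: t = (4.612 + √(4.612² + 2·9.81·36.0)) / 9.81 = (4.612 + 26.97) / 9.81 = 3.220 s.
Horizontal distance: R = vₓ t = 18.64 × 3.220 = 60.01 m.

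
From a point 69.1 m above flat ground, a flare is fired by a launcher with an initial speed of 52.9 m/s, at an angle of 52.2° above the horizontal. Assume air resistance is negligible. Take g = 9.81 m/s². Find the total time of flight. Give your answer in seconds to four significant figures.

vₓ = 52.90 cos 52.2° = 32.42 m/s; v_y0 = 52.90 sin 52.2° = 41.80 m/s.
The projectile lands when y = 69.1 + (41.80) t − ½·9.81·t² = 0. Positive root: t = (41.80 + √(41.80² + 2·9.81·69.1)) / 9.81 = (41.80 + 55.70) / 9.81 = 9.939 s.

9.939 s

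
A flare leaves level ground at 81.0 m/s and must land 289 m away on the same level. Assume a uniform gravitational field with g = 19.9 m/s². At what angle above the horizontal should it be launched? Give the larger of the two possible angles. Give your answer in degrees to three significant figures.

Level-ground range R = v₀² sin(2θ)/g ⇒ sin(2θ) = gR/v₀² = 19.9 × 289 / 81.0² = 0.8766.
2θ = 61.23° or 180° − 61.23° = 118.8°, so θ = 30.61° or 59.39°.
The larger angle is 59.39°.

59.4°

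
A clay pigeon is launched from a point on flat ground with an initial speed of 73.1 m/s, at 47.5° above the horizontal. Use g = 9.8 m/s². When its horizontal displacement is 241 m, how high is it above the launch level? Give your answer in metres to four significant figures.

146.3 m

vₓ = 73.10 cos 47.5° = 49.39 m/s; v_y0 = 73.10 sin 47.5° = 53.89 m/s.
At x = 241 m, t = x/vₓ = 241/49.39 = 4.880 s.
Height: y = v_y0 t − ½ g t² = 53.89 × 4.880 − 4.900 × 4.880² = 263.0 − 116.7 = 146.3 m.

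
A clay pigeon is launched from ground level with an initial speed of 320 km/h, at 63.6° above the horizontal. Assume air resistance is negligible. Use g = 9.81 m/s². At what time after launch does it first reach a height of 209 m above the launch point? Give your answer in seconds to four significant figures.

Convert: 320 km/h = 320/3.6 = 88.89 m/s.
Resolve: vₓ = 88.89 cos 63.6° = 39.52 m/s and v_y0 = 88.89 sin 63.6° = 79.62 m/s.
Require v_y0 t − ½ g t² = 209, i.e. 4.905 t² − 79.62 t + 209 = 0.
Quadratic formula: t = (79.62 ± √2238.6) / 9.81 = (79.62 ± 47.31) / 9.81 → t = 3.293 s or 12.94 s.
The first (ascending) time is 3.293 s.

3.293 s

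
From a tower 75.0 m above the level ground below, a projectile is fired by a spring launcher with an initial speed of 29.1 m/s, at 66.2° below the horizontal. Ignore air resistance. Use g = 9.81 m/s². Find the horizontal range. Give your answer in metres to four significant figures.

24.02 m

Components: vₓ = 29.10 cos 66.2° = 11.74 m/s, v_y0 = −26.63 m/s (downward).
With up positive and y = 0 at the ground: y(t) = 75.0 + (−26.63) t − 4.905 t². Setting y = 0 and taking the positive root: t = [−26.63 + √(26.63² + 2·9.81·75.0)] / 9.81 = (−26.63 + 46.69) / 9.81 = 2.046 s.
Horizontal distance: R = vₓ t = 11.74 × 2.046 = 24.02 m.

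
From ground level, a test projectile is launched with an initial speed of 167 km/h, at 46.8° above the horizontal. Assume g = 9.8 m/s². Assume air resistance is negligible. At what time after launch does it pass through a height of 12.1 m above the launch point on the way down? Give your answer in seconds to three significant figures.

6.52 s

Convert: 167 km/h = 167/3.6 = 46.39 m/s.
Resolve: vₓ = 46.39 cos 46.8° = 31.76 m/s and v_y0 = 46.39 sin 46.8° = 33.82 m/s.
Height y(t) = 33.82 t − 4.900 t² = 12.1 gives 4.900 t² − 33.82 t + 12.1 = 0.
Quadratic formula: t = (33.82 ± √906.36) / 9.80 = (33.82 ± 30.11) / 9.80 → t = 0.3786 s or 6.523 s.
The descending-branch root is 6.523 s.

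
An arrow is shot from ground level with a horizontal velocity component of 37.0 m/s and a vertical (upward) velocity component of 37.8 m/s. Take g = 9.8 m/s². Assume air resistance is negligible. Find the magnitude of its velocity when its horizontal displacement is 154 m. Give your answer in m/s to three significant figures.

37.1 m/s

Time to reach x = 154 m: t = x/vₓ = 154/37.00 = 4.162 s.
Vertical velocity there: v_y = v_y0 − g t = 37.80 − 9.80 × 4.162 = −2.989 m/s.
Speed: √(vₓ² + v_y²) = √(37.00² + 2.989²) = 37.12 m/s.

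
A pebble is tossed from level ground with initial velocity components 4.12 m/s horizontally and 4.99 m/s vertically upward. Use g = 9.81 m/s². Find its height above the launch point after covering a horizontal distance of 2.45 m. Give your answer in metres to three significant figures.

1.23 m

Time to reach x = 2.45 m: t = x/vₓ = 2.45/4.120 = 0.5947 s.
Height: y = v_y0 t − ½ g t² = 4.990 × 0.5947 − 4.905 × 0.5947² = 2.967 − 1.735 = 1.233 m.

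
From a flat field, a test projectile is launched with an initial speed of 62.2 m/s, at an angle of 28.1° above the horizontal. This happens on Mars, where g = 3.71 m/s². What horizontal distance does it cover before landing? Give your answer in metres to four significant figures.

Components: vₓ = 62.20 cos 28.1° = 54.87 m/s, v_y0 = 62.20 sin 28.1° = 29.30 m/s.
Time aloft: T = 2 v_y0 / g = 2 × 29.30 / 3.71 = 15.79 s.
Horizontal distance R = vₓ T = 54.87 × 15.79 = 866.6 m.

866.6 m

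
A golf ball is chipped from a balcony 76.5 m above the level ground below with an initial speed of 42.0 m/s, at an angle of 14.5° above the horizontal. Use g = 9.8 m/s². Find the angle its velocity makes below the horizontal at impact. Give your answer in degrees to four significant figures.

44.62°

Components: vₓ = 42.00 cos 14.5° = 40.66 m/s, v_y0 = 42.00 sin 14.5° = 10.52 m/s.
Vertical motion (up positive, ground at y = 0): 4.900 t² − (10.52) t − 76.5 = 0, so t = (10.52 + √(10.52² + 2·9.80·76.5)) / 9.80 = (10.52 + 40.12) / 9.80 = 5.167 s.
At impact: v_y = v_y0 − g t = −40.12 m/s; vₓ = 40.66 m/s.
Angle below horizontal: arctan(|v_y|/vₓ) = arctan(40.12/40.66) = 44.62°.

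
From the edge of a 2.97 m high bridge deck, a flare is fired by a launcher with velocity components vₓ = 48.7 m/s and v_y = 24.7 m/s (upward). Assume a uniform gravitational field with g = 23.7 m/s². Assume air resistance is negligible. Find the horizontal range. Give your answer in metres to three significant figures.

Vertical motion (up positive, ground at y = 0): 11.85 t² − (24.70) t − 2.97 = 0, so t = (24.70 + √(24.70² + 2·23.7·2.97)) / 23.7 = (24.70 + 27.40) / 23.7 = 2.198 s.
Horizontal distance: R = vₓ t = 48.70 × 2.198 = 107.1 m.

107 m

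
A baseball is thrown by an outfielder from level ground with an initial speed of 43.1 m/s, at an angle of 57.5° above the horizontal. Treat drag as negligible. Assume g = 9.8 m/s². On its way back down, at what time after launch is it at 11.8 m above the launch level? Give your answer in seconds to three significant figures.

vₓ = 43.10 cos 57.5° = 23.16 m/s; v_y0 = 43.10 sin 57.5° = 36.35 m/s.
Require v_y0 t − ½ g t² = 11.8, i.e. 4.900 t² − 36.35 t + 11.8 = 0.
Quadratic formula: t = (36.35 ± √1090.1) / 9.80 = (36.35 ± 33.02) / 9.80 → t = 0.3402 s or 7.078 s.
The descending-branch root is 7.078 s.

7.08 s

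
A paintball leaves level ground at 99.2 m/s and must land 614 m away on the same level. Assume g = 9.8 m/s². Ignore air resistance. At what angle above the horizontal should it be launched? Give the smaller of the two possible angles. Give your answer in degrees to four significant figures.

18.85°

From R = (v₀²/g) sin 2θ: sin 2θ = 9.80 × 614 / 9840.6 = 0.6115.
2θ = 37.70° or 180° − 37.70° = 142.3°, so θ = 18.85° or 71.15°.
The smaller angle is 18.85°.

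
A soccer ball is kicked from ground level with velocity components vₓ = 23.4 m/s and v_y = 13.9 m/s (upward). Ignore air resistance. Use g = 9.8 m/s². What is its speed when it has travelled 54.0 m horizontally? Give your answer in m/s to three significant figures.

At x = 54.0 m, t = x/vₓ = 54.0/23.40 = 2.308 s.
Vertical velocity there: v_y = v_y0 − g t = 13.90 − 9.80 × 2.308 = −8.715 m/s.
Speed: √(vₓ² + v_y²) = √(23.40² + 8.715²) = 24.97 m/s.

25.0 m/s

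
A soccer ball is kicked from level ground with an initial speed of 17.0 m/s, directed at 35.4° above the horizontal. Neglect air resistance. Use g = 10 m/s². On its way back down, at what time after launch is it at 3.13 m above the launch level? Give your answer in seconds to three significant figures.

1.57 s

Resolve: vₓ = 17.00 cos 35.4° = 13.86 m/s and v_y0 = 17.00 sin 35.4° = 9.848 m/s.
Require v_y0 t − ½ g t² = 3.13, i.e. 5.000 t² − 9.848 t + 3.13 = 0.
Quadratic formula: t = (9.848 ± √34.379) / 10.0 = (9.848 ± 5.863) / 10.0 → t = 0.3984 s or 1.571 s.
The descending-branch root is 1.571 s.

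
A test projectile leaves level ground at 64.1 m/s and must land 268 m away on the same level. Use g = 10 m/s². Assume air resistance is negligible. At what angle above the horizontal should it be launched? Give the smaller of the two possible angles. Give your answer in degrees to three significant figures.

R = v₀² sin 2θ / g gives sin 2θ = gR/v₀² = 10.0·268/64.1² = 0.6523.
2θ = 40.71° or 180° − 40.71° = 139.3°, so θ = 20.36° or 69.64°.
The smaller angle is 20.36°.

20.4°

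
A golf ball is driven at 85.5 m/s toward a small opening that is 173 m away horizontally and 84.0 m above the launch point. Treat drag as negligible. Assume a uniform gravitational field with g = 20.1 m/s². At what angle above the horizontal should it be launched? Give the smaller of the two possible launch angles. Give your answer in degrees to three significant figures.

Trajectory: y = x tanθ − g x² (1 + tan²θ)/(2v₀²). With x = 173, y = 84.0, v₀ = 85.5, g = 20.1:
41.15 tan²θ − 173 tanθ + (125.1) = 0.
tanθ = [173 ± √(173² − 4 × 41.15 × (125.1))] / (2 × 41.15) = (173 ± 96.60) / 82.29, giving tanθ = 0.9284 or 3.276.
θ = 42.87° or 73.03°; the smaller is 42.87°.

42.9°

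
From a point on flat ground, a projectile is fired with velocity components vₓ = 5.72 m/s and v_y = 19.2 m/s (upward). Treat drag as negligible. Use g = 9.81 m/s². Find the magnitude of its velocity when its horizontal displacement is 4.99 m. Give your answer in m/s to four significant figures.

Time to reach x = 4.99 m: t = x/vₓ = 4.99/5.720 = 0.8724 s.
Vertical velocity there: v_y = v_y0 − g t = 19.20 − 9.81 × 0.8724 = 10.64 m/s.
Speed: √(vₓ² + v_y²) = √(5.720² + 10.64²) = 12.08 m/s.

12.08 m/s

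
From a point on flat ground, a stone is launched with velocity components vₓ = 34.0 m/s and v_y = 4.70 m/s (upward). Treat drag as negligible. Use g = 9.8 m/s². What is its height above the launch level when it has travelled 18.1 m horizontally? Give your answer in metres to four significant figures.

1.113 m

At x = 18.1 m, t = x/vₓ = 18.1/34.00 = 0.5324 s.
Height: y = v_y0 t − ½ g t² = 4.700 × 0.5324 − 4.900 × 0.5324² = 2.502 − 1.389 = 1.113 m.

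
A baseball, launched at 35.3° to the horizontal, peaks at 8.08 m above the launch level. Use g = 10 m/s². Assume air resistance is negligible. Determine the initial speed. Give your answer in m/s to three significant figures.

At the peak v_y = 0, so v_y0 = √(2gH) = √(2 × 10.0 × 8.08) = 12.71 m/s.
v_y0 = v₀ sin θ ⇒ v₀ = 12.71 / sin 35.3° = 22.00 m/s.

22.0 m/s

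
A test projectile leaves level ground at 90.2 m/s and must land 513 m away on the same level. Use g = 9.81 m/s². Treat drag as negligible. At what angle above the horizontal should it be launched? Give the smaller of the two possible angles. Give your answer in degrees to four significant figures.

R = v₀² sin 2θ / g gives sin 2θ = gR/v₀² = 9.81·513/90.2² = 0.6185.
2θ = 38.21° or 180° − 38.21° = 141.8°, so θ = 19.11° or 70.89°.
The smaller angle is 19.11°.

19.11°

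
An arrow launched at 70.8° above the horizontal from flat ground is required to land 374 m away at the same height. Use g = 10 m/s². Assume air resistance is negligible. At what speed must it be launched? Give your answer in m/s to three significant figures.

77.6 m/s

On level ground R = v₀² sin 2θ / g ⇒ v₀ = √(gR / sin 2θ).
v₀ = √(10.0 × 374 / sin 141.6°) = √(3740 / 0.6211) = √6021.1 = 77.60 m/s.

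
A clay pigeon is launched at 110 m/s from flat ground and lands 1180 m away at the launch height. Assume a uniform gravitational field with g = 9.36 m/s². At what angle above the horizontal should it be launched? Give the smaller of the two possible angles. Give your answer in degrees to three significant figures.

32.9°

R = v₀² sin 2θ / g gives sin 2θ = gR/v₀² = 9.36·1180/110² = 0.9128.
2θ = 65.89° or 180° − 65.89° = 114.1°, so θ = 32.95° or 57.05°.
The smaller angle is 32.95°.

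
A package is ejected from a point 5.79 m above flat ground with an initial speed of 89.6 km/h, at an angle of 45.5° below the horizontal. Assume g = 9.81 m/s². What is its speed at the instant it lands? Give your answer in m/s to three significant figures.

Convert: 89.6 km/h = 89.6/3.6 = 24.89 m/s.
Horizontal component vₓ = 24.89 cos 45.5° = 17.44 m/s; vertical v_y0 = −17.75 m/s (downward).
The projectile lands when y = 5.79 + (−17.75) t − ½·9.81·t² = 0. Positive root: t = (−17.75 + √(17.75² + 2·9.81·5.79)) / 9.81 = (−17.75 + 20.71) / 9.81 = 0.3011 s.
Vertical velocity at impact: v_y = v_y0 − g t = −17.75 − 9.81 × 0.3011 = −20.71 m/s.
Speed: |v| = √(vₓ² + v_y²) = √(17.44² + 20.71²) = 27.08 m/s.

27.1 m/s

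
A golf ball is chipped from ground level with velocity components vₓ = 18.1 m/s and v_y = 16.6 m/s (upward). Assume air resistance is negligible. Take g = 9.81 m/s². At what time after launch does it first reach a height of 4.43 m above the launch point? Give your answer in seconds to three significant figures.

0.292 s

Require v_y0 t − ½ g t² = 4.43, i.e. 4.905 t² − 16.60 t + 4.43 = 0.
Quadratic formula: t = (16.60 ± √188.64) / 9.81 = (16.60 ± 13.73) / 9.81 → t = 0.2921 s or 3.092 s.
The first (ascending) time is 0.2921 s.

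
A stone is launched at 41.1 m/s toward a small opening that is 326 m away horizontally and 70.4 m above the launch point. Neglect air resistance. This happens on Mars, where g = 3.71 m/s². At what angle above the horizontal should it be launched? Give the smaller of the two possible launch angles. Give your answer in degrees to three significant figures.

Trajectory: y = x tanθ − g x² (1 + tan²θ)/(2v₀²). With x = 326, y = 70.4, v₀ = 41.1, g = 3.71:
116.7 tan²θ − 326 tanθ + (187.1) = 0.
tanθ = [326 ± √(326² − 4 × 116.7 × (187.1))] / (2 × 116.7) = (326 ± 137.6) / 233.4, giving tanθ = 0.8072 or 1.986.
θ = 38.91° or 63.27°; the smaller is 38.91°.

38.9°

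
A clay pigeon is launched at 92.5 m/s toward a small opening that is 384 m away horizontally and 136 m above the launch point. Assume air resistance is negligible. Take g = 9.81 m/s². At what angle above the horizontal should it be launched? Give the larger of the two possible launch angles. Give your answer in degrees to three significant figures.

75.5°

Trajectory: y = x tanθ − g x² (1 + tan²θ)/(2v₀²). With x = 384, y = 136, v₀ = 92.5, g = 9.81:
84.53 tan²θ − 384 tanθ + (220.5) = 0.
tanθ = [384 ± √(384² − 4 × 84.53 × (220.5))] / (2 × 84.53) = (384 ± 270.0) / 169.1, giving tanθ = 0.6744 or 3.868.
θ = 34.00° or 75.51°; the larger is 75.51°.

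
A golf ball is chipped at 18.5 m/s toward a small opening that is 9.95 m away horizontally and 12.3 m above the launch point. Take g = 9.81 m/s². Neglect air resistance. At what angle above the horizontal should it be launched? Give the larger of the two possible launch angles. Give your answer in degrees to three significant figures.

Trajectory: y = x tanθ − g x² (1 + tan²θ)/(2v₀²). With x = 9.95, y = 12.3, v₀ = 18.5, g = 9.81:
1.419 tan²θ − 9.95 tanθ + (13.72) = 0.
tanθ = [9.95 ± √(9.95² − 4 × 1.419 × (13.72))] / (2 × 1.419) = (9.95 ± 4.598) / 2.838, giving tanθ = 1.886 or 5.127.
θ = 62.07° or 78.96°; the larger is 78.96°.

79.0°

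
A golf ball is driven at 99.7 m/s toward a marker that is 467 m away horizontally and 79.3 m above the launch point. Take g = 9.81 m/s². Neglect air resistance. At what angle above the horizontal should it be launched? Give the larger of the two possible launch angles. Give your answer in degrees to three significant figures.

75.6°

Trajectory: y = x tanθ − g x² (1 + tan²θ)/(2v₀²). With x = 467, y = 79.3, v₀ = 99.7, g = 9.81:
107.6 tan²θ − 467 tanθ + (186.9) = 0.
tanθ = [467 ± √(467² − 4 × 107.6 × (186.9))] / (2 × 107.6) = (467 ± 371.0) / 215.2, giving tanθ = 0.4461 or 3.893.
θ = 24.04° or 75.60°; the larger is 75.60°.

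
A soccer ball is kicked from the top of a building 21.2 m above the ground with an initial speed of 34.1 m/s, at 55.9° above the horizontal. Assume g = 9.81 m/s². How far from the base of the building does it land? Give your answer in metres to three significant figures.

123 m

Horizontal component vₓ = 34.10 cos 55.9° = 19.12 m/s; vertical v_y0 = 34.10 sin 55.9° = 28.24 m/s.
Vertical motion (up positive, ground at y = 0): 4.905 t² − (28.24) t − 21.2 = 0, so t = (28.24 + √(28.24² + 2·9.81·21.2)) / 9.81 = (28.24 + 34.83) / 9.81 = 6.429 s.
Horizontal distance: R = vₓ t = 19.12 × 6.429 = 122.9 m.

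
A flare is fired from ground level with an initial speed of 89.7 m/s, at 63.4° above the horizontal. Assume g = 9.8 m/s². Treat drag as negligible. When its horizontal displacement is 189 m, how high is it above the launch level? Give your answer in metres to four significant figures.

Horizontal component vₓ = 89.70 cos 63.4° = 40.16 m/s; vertical v_y0 = 89.70 sin 63.4° = 80.21 m/s.
Time to reach x = 189 m: t = x/vₓ = 189/40.16 = 4.706 s.
Height: y = v_y0 t − ½ g t² = 80.21 × 4.706 − 4.900 × 4.706² = 377.4 − 108.5 = 268.9 m.

268.9 m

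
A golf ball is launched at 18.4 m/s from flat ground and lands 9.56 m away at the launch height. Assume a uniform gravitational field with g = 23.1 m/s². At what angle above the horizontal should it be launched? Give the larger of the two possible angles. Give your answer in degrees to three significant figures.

From R = (v₀²/g) sin 2θ: sin 2θ = 23.1 × 9.56 / 338.56 = 0.6523.
2θ = 40.71° or 180° − 40.71° = 139.3°, so θ = 20.36° or 69.64°.
The larger angle is 69.64°.

69.6°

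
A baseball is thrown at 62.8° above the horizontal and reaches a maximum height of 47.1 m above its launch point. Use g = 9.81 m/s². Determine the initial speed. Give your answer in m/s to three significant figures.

34.2 m/s

At the peak v_y = 0, so v_y0 = √(2gH) = √(2 × 9.81 × 47.1) = 30.40 m/s.
v_y0 = v₀ sin θ ⇒ v₀ = 30.40 / sin 62.8° = 34.18 m/s.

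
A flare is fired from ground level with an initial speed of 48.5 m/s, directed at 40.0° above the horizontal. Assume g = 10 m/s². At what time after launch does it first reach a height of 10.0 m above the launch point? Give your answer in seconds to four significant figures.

0.3392 s

vₓ = 48.50 cos 40.0° = 37.15 m/s; v_y0 = 48.50 sin 40.0° = 31.18 m/s.
Height y(t) = 31.18 t − 5.000 t² = 10.0 gives 5.000 t² − 31.18 t + 10.0 = 0.
Quadratic formula: t = (31.18 ± √771.89) / 10.0 = (31.18 ± 27.78) / 10.0 → t = 0.3392 s or 5.896 s.
The first (ascending) time is 0.3392 s.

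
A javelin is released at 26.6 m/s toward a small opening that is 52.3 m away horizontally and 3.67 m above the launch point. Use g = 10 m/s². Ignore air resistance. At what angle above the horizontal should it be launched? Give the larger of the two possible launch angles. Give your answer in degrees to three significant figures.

65.1°

Trajectory: y = x tanθ − g x² (1 + tan²θ)/(2v₀²). With x = 52.3, y = 3.67, v₀ = 26.6, g = 10.0:
19.33 tan²θ − 52.3 tanθ + (23.00) = 0.
tanθ = [52.3 ± √(52.3² − 4 × 19.33 × (23.00))] / (2 × 19.33) = (52.3 ± 30.94) / 38.66, giving tanθ = 0.5526 or 2.153.
θ = 28.93° or 65.09°; the larger is 65.09°.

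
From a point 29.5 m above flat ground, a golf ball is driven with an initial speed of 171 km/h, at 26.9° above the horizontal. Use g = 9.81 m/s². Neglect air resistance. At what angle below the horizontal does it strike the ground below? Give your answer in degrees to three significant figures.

Convert: 171 km/h = 171/3.6 = 47.50 m/s.
Components: vₓ = 47.50 cos 26.9° = 42.36 m/s, v_y0 = 47.50 sin 26.9° = 21.49 m/s.
With up positive and y = 0 at the ground: y(t) = 29.5 + (21.49) t − 4.905 t². Setting y = 0 and taking the positive root: t = [21.49 + √(21.49² + 2·9.81·29.5)] / 9.81 = (21.49 + 32.26) / 9.81 = 5.479 s.
At impact: v_y = v_y0 − g t = −32.26 m/s; vₓ = 42.36 m/s.
Angle below horizontal: arctan(|v_y|/vₓ) = arctan(32.26/42.36) = 37.29°.

37.3°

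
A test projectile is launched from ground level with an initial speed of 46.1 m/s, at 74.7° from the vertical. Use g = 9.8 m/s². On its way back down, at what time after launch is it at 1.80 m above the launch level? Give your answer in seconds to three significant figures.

Horizontal component vₓ = 46.10 sin 74.7° = 44.47 m/s; vertical v_y0 = 46.10 cos 74.7° = 12.16 m/s.
Height y(t) = 12.16 t − 4.900 t² = 1.80 gives 4.900 t² − 12.16 t + 1.80 = 0.
Quadratic formula: t = (12.16 ± √112.70) / 9.80 = (12.16 ± 10.62) / 9.80 → t = 0.1580 s or 2.325 s.
The descending-branch root is 2.325 s.

2.32 s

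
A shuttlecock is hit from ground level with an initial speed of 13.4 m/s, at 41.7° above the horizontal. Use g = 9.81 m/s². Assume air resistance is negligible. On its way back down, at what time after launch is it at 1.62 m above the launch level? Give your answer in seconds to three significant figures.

Resolve: vₓ = 13.40 cos 41.7° = 10.00 m/s and v_y0 = 13.40 sin 41.7° = 8.914 m/s.
Set y = v_y0 t − ½ g t² = 1.62: 4.905 t² − 8.914 t + 1.62 = 0.
t = [8.914 ± √(8.914² − 2·9.81·1.62)] / 9.81 = (8.914 ± 6.905) / 9.81, so t = 0.2048 s or t = 1.613 s.
The descending-branch root is 1.613 s.

1.61 s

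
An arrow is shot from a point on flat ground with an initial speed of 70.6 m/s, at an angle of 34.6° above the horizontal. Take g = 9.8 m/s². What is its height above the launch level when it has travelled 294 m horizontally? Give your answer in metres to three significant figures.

Resolve: vₓ = 70.60 cos 34.6° = 58.11 m/s and v_y0 = 70.60 sin 34.6° = 40.09 m/s.
Time to reach x = 294 m: t = x/vₓ = 294/58.11 = 5.059 s.
Height: y = v_y0 t − ½ g t² = 40.09 × 5.059 − 4.900 × 5.059² = 202.8 − 125.4 = 77.41 m.

77.4 m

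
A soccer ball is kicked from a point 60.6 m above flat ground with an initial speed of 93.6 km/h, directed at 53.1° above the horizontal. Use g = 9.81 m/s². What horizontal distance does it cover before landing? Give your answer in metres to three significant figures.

Convert: 93.6 km/h = 93.6/3.6 = 26.00 m/s.
Resolve: vₓ = 26.00 cos 53.1° = 15.61 m/s and v_y0 = 26.00 sin 53.1° = 20.79 m/s.
Vertical motion (up positive, ground at y = 0): 4.905 t² − (20.79) t − 60.6 = 0, so t = (20.79 + √(20.79² + 2·9.81·60.6)) / 9.81 = (20.79 + 40.27) / 9.81 = 6.224 s.
Horizontal distance: R = vₓ t = 15.61 × 6.224 = 97.16 m.

97.2 m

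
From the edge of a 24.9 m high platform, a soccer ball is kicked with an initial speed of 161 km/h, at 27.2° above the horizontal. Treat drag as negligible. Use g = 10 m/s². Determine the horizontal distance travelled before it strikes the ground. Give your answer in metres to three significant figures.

202 m

Convert: 161 km/h = 161/3.6 = 44.72 m/s.
Horizontal component vₓ = 44.72 cos 27.2° = 39.78 m/s; vertical v_y0 = 44.72 sin 27.2° = 20.44 m/s.
With up positive and y = 0 at the ground: y(t) = 24.9 + (20.44) t − 5.000 t². Setting y = 0 and taking the positive root: t = [20.44 + √(20.44² + 2·10.0·24.9)] / 10.0 = (20.44 + 30.26) / 10.0 = 5.071 s.
Horizontal distance: R = vₓ t = 39.78 × 5.071 = 201.7 m.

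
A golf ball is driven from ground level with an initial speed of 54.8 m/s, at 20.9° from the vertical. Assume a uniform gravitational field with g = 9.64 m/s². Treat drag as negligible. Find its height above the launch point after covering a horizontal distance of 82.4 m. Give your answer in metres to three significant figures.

Components: vₓ = 54.80 sin 20.9° = 19.55 m/s, v_y0 = 54.80 cos 20.9° = 51.19 m/s.
x = vₓ t ⇒ t = 82.4/19.55 = 4.215 s.
Height: y = v_y0 t − ½ g t² = 51.19 × 4.215 − 4.820 × 4.215² = 215.8 − 85.63 = 130.2 m.

130 m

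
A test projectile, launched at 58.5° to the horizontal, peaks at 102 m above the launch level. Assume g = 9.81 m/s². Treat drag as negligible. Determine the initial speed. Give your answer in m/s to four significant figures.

52.47 m/s

At the peak v_y = 0, so v_y0 = √(2gH) = √(2 × 9.81 × 102) = 44.74 m/s.
v_y0 = v₀ sin θ ⇒ v₀ = 44.74 / sin 58.5° = 52.47 m/s.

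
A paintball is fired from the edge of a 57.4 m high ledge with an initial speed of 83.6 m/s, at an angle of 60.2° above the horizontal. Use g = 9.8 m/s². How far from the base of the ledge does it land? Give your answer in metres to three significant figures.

vₓ = 83.60 cos 60.2° = 41.55 m/s; v_y0 = 83.60 sin 60.2° = 72.55 m/s.
Vertical motion (up positive, ground at y = 0): 4.900 t² − (72.55) t − 57.4 = 0, so t = (72.55 + √(72.55² + 2·9.80·57.4)) / 9.80 = (72.55 + 79.92) / 9.80 = 15.56 s.
Horizontal distance: R = vₓ t = 41.55 × 15.56 = 646.4 m.

646 m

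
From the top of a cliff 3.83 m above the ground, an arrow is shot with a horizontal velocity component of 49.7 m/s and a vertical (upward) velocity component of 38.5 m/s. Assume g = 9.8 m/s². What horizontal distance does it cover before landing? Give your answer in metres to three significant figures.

The projectile lands when y = 3.83 + (38.50) t − ½·9.80·t² = 0. Positive root: t = (38.50 + √(38.50² + 2·9.80·3.83)) / 9.80 = (38.50 + 39.46) / 9.80 = 7.955 s.
Horizontal distance: R = vₓ t = 49.70 × 7.955 = 395.4 m.

395 m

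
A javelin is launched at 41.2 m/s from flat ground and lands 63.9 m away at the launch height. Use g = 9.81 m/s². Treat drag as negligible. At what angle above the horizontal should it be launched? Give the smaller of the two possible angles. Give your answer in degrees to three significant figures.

R = v₀² sin 2θ / g gives sin 2θ = gR/v₀² = 9.81·63.9/41.2² = 0.3693.
2θ = 21.67° or 180° − 21.67° = 158.3°, so θ = 10.84° or 79.16°.
The smaller angle is 10.84°.

10.8°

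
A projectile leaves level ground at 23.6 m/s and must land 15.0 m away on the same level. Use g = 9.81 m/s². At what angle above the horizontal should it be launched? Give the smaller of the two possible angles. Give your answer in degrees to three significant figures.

7.66°

R = v₀² sin 2θ / g gives sin 2θ = gR/v₀² = 9.81·15.0/23.6² = 0.2642.
2θ = 15.32° or 180° − 15.32° = 164.7°, so θ = 7.660° or 82.34°.
The smaller angle is 7.660°.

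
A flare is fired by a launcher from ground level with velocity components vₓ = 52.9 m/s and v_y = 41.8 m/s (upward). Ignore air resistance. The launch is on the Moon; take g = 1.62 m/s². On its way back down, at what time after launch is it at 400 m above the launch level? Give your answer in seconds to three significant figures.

38.9 s

Height y(t) = 41.80 t − 0.8100 t² = 400 gives 0.8100 t² − 41.80 t + 400 = 0.
t = [41.80 ± √(41.80² − 2·1.62·400)] / 1.62 = (41.80 ± 21.24) / 1.62, so t = 12.69 s or t = 38.92 s.
The descending-branch root is 38.92 s.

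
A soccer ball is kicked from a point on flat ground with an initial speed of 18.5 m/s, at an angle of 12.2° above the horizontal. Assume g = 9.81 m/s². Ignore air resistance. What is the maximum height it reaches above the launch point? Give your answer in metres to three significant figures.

Horizontal component vₓ = 18.50 cos 12.2° = 18.08 m/s; vertical v_y0 = 18.50 sin 12.2° = 3.910 m/s.
Maximum height: H = v_y0² / (2g) = 3.910² / (2 × 9.81) = 0.7790 m.

0.779 m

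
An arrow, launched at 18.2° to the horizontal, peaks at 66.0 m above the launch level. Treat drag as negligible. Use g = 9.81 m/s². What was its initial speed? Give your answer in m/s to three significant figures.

At the peak v_y = 0, so v_y0 = √(2gH) = √(2 × 9.81 × 66.0) = 35.98 m/s.
v_y0 = v₀ sin θ ⇒ v₀ = 35.98 / sin 18.2° = 115.2 m/s.

115 m/s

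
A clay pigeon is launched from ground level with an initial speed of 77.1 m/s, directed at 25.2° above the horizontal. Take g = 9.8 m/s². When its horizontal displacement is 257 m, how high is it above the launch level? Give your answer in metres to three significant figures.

Resolve: vₓ = 77.10 cos 25.2° = 69.76 m/s and v_y0 = 77.10 sin 25.2° = 32.83 m/s.
At x = 257 m, t = x/vₓ = 257/69.76 = 3.684 s.
Height: y = v_y0 t − ½ g t² = 32.83 × 3.684 − 4.900 × 3.684² = 120.9 − 66.50 = 54.43 m.

54.4 m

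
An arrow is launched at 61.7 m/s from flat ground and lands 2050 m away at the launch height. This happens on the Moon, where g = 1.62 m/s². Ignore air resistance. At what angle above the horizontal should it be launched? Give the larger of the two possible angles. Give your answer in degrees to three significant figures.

R = v₀² sin 2θ / g gives sin 2θ = gR/v₀² = 1.62·2050/61.7² = 0.8724.
2θ = 60.73° or 180° − 60.73° = 119.3°, so θ = 30.37° or 59.63°.
The larger angle is 59.63°.

59.6°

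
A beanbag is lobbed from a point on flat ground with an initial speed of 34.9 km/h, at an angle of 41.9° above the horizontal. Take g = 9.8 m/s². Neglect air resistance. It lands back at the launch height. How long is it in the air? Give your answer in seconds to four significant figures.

1.321 s

Convert: 34.9 km/h = 34.9/3.6 = 9.694 m/s.
Components: vₓ = 9.694 cos 41.9° = 7.216 m/s, v_y0 = 9.694 sin 41.9° = 6.474 m/s.
Landing at launch height ⇒ T = 2 v_y0 / g = 2 × 6.474 / 9.80 = 1.321 s.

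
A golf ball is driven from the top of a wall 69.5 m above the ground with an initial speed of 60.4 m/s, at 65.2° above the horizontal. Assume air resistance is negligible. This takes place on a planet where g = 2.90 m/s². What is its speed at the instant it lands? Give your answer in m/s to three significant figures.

63.6 m/s

vₓ = 60.40 cos 65.2° = 25.33 m/s; v_y0 = 60.40 sin 65.2° = 54.83 m/s.
With up positive and y = 0 at the ground: y(t) = 69.5 + (54.83) t − 1.450 t². Setting y = 0 and taking the positive root: t = [54.83 + √(54.83² + 2·2.90·69.5)] / 2.90 = (54.83 + 58.39) / 2.90 = 39.04 s.
Vertical velocity at impact: v_y = v_y0 − g t = 54.83 − 2.90 × 39.04 = −58.39 m/s.
Speed: |v| = √(vₓ² + v_y²) = √(25.33² + 58.39²) = 63.65 m/s.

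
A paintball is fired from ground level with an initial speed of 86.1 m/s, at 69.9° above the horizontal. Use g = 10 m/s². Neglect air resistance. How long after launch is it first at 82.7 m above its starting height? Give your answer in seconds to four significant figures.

Horizontal component vₓ = 86.10 cos 69.9° = 29.59 m/s; vertical v_y0 = 86.10 sin 69.9° = 80.86 m/s.
Require v_y0 t − ½ g t² = 82.7, i.e. 5.000 t² − 80.86 t + 82.7 = 0.
t = [80.86 ± √(80.86² − 2·10.0·82.7)] / 10.0 = (80.86 ± 69.88) / 10.0, so t = 1.097 s or t = 15.07 s.
The first (ascending) time is 1.097 s.

1.097 s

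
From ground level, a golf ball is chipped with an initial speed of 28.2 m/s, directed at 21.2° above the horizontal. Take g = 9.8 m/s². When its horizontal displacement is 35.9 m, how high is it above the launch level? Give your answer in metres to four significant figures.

4.789 m

Horizontal component vₓ = 28.20 cos 21.2° = 26.29 m/s; vertical v_y0 = 28.20 sin 21.2° = 10.20 m/s.
At x = 35.9 m, t = x/vₓ = 35.9/26.29 = 1.365 s.
Height: y = v_y0 t − ½ g t² = 10.20 × 1.365 − 4.900 × 1.365² = 13.92 − 9.136 = 4.789 m.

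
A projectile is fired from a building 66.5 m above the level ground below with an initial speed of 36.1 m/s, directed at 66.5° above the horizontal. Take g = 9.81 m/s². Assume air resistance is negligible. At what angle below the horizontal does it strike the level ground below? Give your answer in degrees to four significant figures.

Horizontal component vₓ = 36.10 cos 66.5° = 14.39 m/s; vertical v_y0 = 36.10 sin 66.5° = 33.11 m/s.
With up positive and y = 0 at the ground: y(t) = 66.5 + (33.11) t − 4.905 t². Setting y = 0 and taking the positive root: t = [33.11 + √(33.11² + 2·9.81·66.5)] / 9.81 = (33.11 + 49.00) / 9.81 = 8.369 s.
At impact: v_y = v_y0 − g t = −49.00 m/s; vₓ = 14.39 m/s.
Angle below horizontal: arctan(|v_y|/vₓ) = arctan(49.00/14.39) = 73.63°.

73.63°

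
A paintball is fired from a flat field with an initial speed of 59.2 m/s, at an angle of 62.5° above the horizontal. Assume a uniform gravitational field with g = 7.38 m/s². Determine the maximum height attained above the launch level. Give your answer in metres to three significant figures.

187 m

vₓ = 59.20 cos 62.5° = 27.34 m/s; v_y0 = 59.20 sin 62.5° = 52.51 m/s.
At the apex v_y = 0, so H = v_y0²/(2g) = 52.51²/14.76 = 186.8 m.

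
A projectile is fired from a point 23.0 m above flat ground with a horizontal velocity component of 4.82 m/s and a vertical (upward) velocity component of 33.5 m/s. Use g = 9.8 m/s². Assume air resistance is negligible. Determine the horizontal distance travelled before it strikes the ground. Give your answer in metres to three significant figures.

36.0 m

The projectile lands when y = 23.0 + (33.50) t − ½·9.80·t² = 0. Positive root: t = (33.50 + √(33.50² + 2·9.80·23.0)) / 9.80 = (33.50 + 39.66) / 9.80 = 7.465 s.
Horizontal distance: R = vₓ t = 4.820 × 7.465 = 35.98 m.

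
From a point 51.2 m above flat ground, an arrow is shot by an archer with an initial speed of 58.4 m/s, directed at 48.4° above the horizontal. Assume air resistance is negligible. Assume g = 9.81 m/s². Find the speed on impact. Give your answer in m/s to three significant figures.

Components: vₓ = 58.40 cos 48.4° = 38.77 m/s, v_y0 = 58.40 sin 48.4° = 43.67 m/s.
The projectile lands when y = 51.2 + (43.67) t − ½·9.81·t² = 0. Positive root: t = (43.67 + √(43.67² + 2·9.81·51.2)) / 9.81 = (43.67 + 53.96) / 9.81 = 9.952 s.
Vertical velocity at impact: v_y = v_y0 − g t = 43.67 − 9.81 × 9.952 = −53.96 m/s.
Speed: |v| = √(vₓ² + v_y²) = √(38.77² + 53.96²) = 66.45 m/s.

66.4 m/s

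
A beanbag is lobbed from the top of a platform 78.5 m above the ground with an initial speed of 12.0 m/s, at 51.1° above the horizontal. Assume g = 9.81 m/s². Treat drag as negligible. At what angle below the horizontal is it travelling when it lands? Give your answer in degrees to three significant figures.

Resolve: vₓ = 12.00 cos 51.1° = 7.536 m/s and v_y0 = 12.00 sin 51.1° = 9.339 m/s.
The projectile lands when y = 78.5 + (9.339) t − ½·9.81·t² = 0. Positive root: t = (9.339 + √(9.339² + 2·9.81·78.5)) / 9.81 = (9.339 + 40.34) / 9.81 = 5.064 s.
At impact: v_y = v_y0 − g t = −40.34 m/s; vₓ = 7.536 m/s.
Angle below horizontal: arctan(|v_y|/vₓ) = arctan(40.34/7.536) = 79.42°.

79.4°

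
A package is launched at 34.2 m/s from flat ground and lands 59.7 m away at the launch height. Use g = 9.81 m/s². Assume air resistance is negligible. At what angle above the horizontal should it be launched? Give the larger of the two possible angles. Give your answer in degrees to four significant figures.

74.98°

Level-ground range R = v₀² sin(2θ)/g ⇒ sin(2θ) = gR/v₀² = 9.81 × 59.7 / 34.2² = 0.5007.
2θ = 30.05° or 180° − 30.05° = 150.0°, so θ = 15.02° or 74.98°.
The larger angle is 74.98°.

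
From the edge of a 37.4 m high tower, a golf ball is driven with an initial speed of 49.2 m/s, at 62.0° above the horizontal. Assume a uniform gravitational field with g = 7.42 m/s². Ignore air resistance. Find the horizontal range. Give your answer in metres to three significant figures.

289 m

Resolve: vₓ = 49.20 cos 62.0° = 23.10 m/s and v_y0 = 49.20 sin 62.0° = 43.44 m/s.
Vertical motion (up positive, ground at y = 0): 3.710 t² − (43.44) t − 37.4 = 0, so t = (43.44 + √(43.44² + 2·7.42·37.4)) / 7.42 = (43.44 + 49.42) / 7.42 = 12.51 s.
Horizontal distance: R = vₓ t = 23.10 × 12.51 = 289.1 m.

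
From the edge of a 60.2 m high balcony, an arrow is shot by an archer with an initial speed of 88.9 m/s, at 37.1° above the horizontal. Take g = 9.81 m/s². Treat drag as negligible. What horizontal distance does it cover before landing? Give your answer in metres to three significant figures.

Components: vₓ = 88.90 cos 37.1° = 70.91 m/s, v_y0 = 88.90 sin 37.1° = 53.63 m/s.
With up positive and y = 0 at the ground: y(t) = 60.2 + (53.63) t − 4.905 t². Setting y = 0 and taking the positive root: t = [53.63 + √(53.63² + 2·9.81·60.2)] / 9.81 = (53.63 + 63.69) / 9.81 = 11.96 s.
Horizontal distance: R = vₓ t = 70.91 × 11.96 = 848.0 m.

848 m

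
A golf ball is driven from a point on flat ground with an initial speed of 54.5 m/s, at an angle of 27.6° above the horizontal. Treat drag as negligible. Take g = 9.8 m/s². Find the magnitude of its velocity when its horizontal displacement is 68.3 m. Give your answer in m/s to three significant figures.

Components: vₓ = 54.50 cos 27.6° = 48.30 m/s, v_y0 = 54.50 sin 27.6° = 25.25 m/s.
Time to reach x = 68.3 m: t = x/vₓ = 68.3/48.30 = 1.414 s.
Vertical velocity there: v_y = v_y0 − g t = 25.25 − 9.80 × 1.414 = 11.39 m/s.
Speed: √(vₓ² + v_y²) = √(48.30² + 11.39²) = 49.62 m/s.

49.6 m/s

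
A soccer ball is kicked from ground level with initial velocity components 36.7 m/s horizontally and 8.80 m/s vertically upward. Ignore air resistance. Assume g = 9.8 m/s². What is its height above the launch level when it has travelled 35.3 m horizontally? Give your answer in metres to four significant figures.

x = vₓ t ⇒ t = 35.3/36.70 = 0.9619 s.
Height: y = v_y0 t − ½ g t² = 8.800 × 0.9619 − 4.900 × 0.9619² = 8.464 − 4.533 = 3.931 m.

3.931 m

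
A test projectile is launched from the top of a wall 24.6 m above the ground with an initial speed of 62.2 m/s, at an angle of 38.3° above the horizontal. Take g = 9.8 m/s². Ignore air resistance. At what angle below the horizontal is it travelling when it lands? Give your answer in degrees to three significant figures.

42.3°

Components: vₓ = 62.20 cos 38.3° = 48.81 m/s, v_y0 = 62.20 sin 38.3° = 38.55 m/s.
With up positive and y = 0 at the ground: y(t) = 24.6 + (38.55) t − 4.900 t². Setting y = 0 and taking the positive root: t = [38.55 + √(38.55² + 2·9.80·24.6)] / 9.80 = (38.55 + 44.37) / 9.80 = 8.461 s.
At impact: v_y = v_y0 − g t = −44.37 m/s; vₓ = 48.81 m/s.
Angle below horizontal: arctan(|v_y|/vₓ) = arctan(44.37/48.81) = 42.27°.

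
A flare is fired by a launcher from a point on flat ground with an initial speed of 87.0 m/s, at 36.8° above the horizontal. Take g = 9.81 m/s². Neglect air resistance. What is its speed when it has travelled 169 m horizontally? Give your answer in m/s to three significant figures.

75.2 m/s

Horizontal component vₓ = 87.00 cos 36.8° = 69.66 m/s; vertical v_y0 = 87.00 sin 36.8° = 52.12 m/s.
Time to reach x = 169 m: t = x/vₓ = 169/69.66 = 2.426 s.
Vertical velocity there: v_y = v_y0 − g t = 52.12 − 9.81 × 2.426 = 28.32 m/s.
Speed: √(vₓ² + v_y²) = √(69.66² + 28.32²) = 75.20 m/s.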